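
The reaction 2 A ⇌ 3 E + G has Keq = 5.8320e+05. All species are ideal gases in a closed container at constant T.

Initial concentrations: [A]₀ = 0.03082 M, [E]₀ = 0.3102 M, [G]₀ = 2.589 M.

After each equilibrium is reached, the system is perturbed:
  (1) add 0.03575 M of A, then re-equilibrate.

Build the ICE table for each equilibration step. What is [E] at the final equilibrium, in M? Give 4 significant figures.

[E]_eq = 0.4092 M

Q₀ = 81.36 vs Keq = 5.8320e+05 ⇒ Q<K, forward
Step 1:
                  A         E         G
  I         0.03082    0.3102     2.589
  C        -0.03037   0.04556   0.01519
  E       4.4839e-04    0.3558     2.604
  solve Keq expr → x = 0.01519; check Q = 5.8320e+05
Then add 0.03575 M of A.
Step 2:
                  A         E         G
  I          0.0362    0.3558     2.604
  C        -0.03564   0.05346   0.01782
  E       5.5507e-04    0.4092     2.622
  solve Keq expr → x = 0.01782; check Q = 5.8320e+05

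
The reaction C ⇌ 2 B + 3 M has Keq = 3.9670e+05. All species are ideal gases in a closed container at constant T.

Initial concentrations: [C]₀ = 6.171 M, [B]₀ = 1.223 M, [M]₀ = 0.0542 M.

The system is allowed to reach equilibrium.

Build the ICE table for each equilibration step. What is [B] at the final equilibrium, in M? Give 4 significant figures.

Q₀ = 3.8592e-05 vs Keq = 3.9670e+05 ⇒ Q<K, forward
Step 1:
                   C          B          M
  init         6.171      1.223     0.0542
  Δ           -5.043      10.09      15.13
  eq           1.128      11.31      15.18
  solve Keq expr → x = 5.043; check Q = 3.9670e+05

[B]_eq = 11.31 M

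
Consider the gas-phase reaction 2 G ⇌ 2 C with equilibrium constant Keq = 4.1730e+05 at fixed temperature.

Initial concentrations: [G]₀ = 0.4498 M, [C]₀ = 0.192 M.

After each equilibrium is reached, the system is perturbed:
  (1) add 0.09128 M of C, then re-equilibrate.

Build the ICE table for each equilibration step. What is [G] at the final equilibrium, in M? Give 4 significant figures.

Q₀ = 0.1822 vs Keq = 4.1730e+05 ⇒ Q<K, forward
Step 1:
                   G          C
  I           0.4498      0.192
  C          -0.4488     0.4488
  E       9.9198e-04     0.6408
  solve Keq expr → x = 0.2244; check Q = 4.1730e+05
Then add 0.09128 M of C.
Step 2:
                   G          C
  I       9.9198e-04     0.7321
  C       1.4108e-04 -1.4108e-04
  E         0.001133     0.7319
  solve Keq expr → x = -7.0542e-05; check Q = 4.1730e+05

[G]_eq = 0.001133 M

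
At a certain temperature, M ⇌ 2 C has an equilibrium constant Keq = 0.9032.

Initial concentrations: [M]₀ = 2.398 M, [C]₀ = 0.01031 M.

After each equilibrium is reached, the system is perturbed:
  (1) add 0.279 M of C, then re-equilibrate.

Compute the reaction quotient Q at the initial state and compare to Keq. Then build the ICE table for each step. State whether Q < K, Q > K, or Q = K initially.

Q₀ = 4.4327e-05; Q < K (proceeds forward)

Q₀ = 4.4327e-05 vs Keq = 0.9032 ⇒ Q<K, forward
Step 1:
                    M           C
  init          2.398     0.01031
  Δ           -0.6272       1.254
  eq            1.771       1.265
  solve Keq expr → x = 0.6272; check Q = 0.9032
Then add 0.279 M of C.
Step 2:
                    M           C
  init          1.771       1.544
  Δ            0.1187     -0.2373
  eq            1.889       1.306
  solve Keq expr → x = -0.1187; check Q = 0.9032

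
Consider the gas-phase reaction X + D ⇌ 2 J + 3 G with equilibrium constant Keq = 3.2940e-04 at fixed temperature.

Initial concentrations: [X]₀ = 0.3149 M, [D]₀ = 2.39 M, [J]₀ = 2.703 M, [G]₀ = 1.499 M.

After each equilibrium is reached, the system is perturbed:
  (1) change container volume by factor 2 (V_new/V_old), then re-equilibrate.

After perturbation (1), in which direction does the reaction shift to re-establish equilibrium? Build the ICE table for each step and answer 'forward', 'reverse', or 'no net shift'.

Direction: forward

Q₀ = 32.7 vs Keq = 3.2940e-04 ⇒ Q>K, reverse
Step 1:
                  X         D         J         G
  I          0.3149      2.39     2.703     1.499
  C          0.4788    0.4788   -0.9576    -1.436
  E          0.7937     2.869     1.745   0.06267
  solve Keq expr → x = -0.4788; check Q = 3.2940e-04
Then change container volume by factor 2 (V_new/V_old).
Step 2:
                  X         D         J         G
  I          0.3968     1.434    0.8727   0.03134
  C       -0.009915 -0.009915   0.01983   0.02974
  E          0.3869     1.424    0.8926   0.06108
  solve Keq expr → x = 0.009915; check Q = 3.2940e-04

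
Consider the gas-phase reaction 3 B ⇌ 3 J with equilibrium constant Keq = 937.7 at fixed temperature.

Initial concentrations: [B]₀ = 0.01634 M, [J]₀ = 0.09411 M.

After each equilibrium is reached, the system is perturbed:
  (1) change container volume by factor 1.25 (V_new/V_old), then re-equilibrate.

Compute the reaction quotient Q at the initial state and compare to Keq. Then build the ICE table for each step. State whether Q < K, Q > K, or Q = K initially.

Q₀ = 191.1; Q < K (proceeds forward)

Q₀ = 191.1 vs Keq = 937.7 ⇒ Q<K, forward
Step 1:
                  B         J
  init      0.01634   0.09411
  Δ       -0.006102  0.006102
  eq        0.01024    0.1002
  solve Keq expr → x = 0.002034; check Q = 937.7
Then change container volume by factor 1.25 (V_new/V_old).
Step 2:
                  B         J
  init     0.008191   0.08017
  Δ               0         0
  eq       0.008191   0.08017
  solve Keq expr → x = 0; check Q = 937.7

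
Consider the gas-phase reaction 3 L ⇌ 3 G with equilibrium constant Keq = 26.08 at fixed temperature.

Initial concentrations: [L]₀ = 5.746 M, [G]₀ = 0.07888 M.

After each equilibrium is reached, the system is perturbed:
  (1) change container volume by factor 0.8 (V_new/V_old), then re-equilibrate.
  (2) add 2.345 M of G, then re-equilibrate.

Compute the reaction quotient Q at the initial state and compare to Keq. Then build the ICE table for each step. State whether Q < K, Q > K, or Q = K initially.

Q₀ = 2.5870e-06 vs Keq = 26.08 ⇒ Q<K, forward
Step 1:
                   L          G
  init         5.746    0.07888
  Δ           -4.277      4.277
  eq           1.469      4.356
  solve Keq expr → x = 1.426; check Q = 26.08
Then change container volume by factor 0.8 (V_new/V_old).
Step 2:
                   L          G
  init         1.836      5.445
  Δ                0          0
  eq           1.836      5.445
  solve Keq expr → x = 0; check Q = 26.08
Then add 2.345 M of G.
Step 3:
                   L          G
  init         1.836       7.79
  Δ           0.5913    -0.5913
  eq           2.427      7.199
  solve Keq expr → x = -0.1971; check Q = 26.08

Q₀ = 2.5870e-06; Q < K (proceeds forward)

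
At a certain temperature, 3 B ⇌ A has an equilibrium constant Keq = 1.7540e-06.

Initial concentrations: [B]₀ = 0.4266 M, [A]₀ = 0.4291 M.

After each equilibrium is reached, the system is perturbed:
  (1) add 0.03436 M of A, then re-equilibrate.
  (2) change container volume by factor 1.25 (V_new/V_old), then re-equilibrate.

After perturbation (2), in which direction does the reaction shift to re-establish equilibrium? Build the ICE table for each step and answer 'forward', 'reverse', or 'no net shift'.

Q₀ = 5.527 vs Keq = 1.7540e-06 ⇒ Q>K, reverse
Step 1:
                    B           A
  init         0.4266      0.4291
  Δ             1.287     -0.4291
  eq            1.714  8.8301e-06
  solve Keq expr → x = -0.4291; check Q = 1.7540e-06
Then add 0.03436 M of A.
Step 2:
                    B           A
  init          1.714     0.03437
  Δ            0.1031    -0.03436
  eq            1.817  1.0521e-05
  solve Keq expr → x = -0.03436; check Q = 1.7540e-06
Then change container volume by factor 1.25 (V_new/V_old).
Step 3:
                    B           A
  init          1.454  8.4168e-06
  Δ        9.0898e-06 -3.0299e-06
  eq            1.454  5.3869e-06
  solve Keq expr → x = -3.0299e-06; check Q = 1.7540e-06

Direction: reverse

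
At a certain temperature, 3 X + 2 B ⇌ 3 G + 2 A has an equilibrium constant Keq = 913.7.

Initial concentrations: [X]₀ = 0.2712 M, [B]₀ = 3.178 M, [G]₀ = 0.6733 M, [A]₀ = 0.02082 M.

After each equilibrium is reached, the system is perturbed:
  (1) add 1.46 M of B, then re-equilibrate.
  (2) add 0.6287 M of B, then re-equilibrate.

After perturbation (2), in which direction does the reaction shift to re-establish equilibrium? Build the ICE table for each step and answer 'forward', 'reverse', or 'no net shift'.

Direction: forward

Q₀ = 6.5677e-04 vs Keq = 913.7 ⇒ Q<K, forward
Step 1:
                   X          B          G          A
  init        0.2712      3.178     0.6733    0.02082
  Δ          -0.2559    -0.1706     0.2559     0.1706
  eq         0.01527      3.007     0.9292     0.1914
  solve Keq expr → x = 0.08531; check Q = 913.7
Then add 1.46 M of B.
Step 2:
                   X          B          G          A
  init       0.01527      4.467     0.9292     0.1914
  Δ        -0.003401  -0.002267   0.003401   0.002267
  eq         0.01187      4.465     0.9326     0.1937
  solve Keq expr → x = 0.001134; check Q = 913.7
Then add 0.6287 M of B.
Step 3:
                   X          B          G          A
  init       0.01187      5.094     0.9326     0.1937
  Δ       -9.6157e-04 -6.4105e-04 9.6157e-04 6.4105e-04
  eq          0.0109      5.093     0.9336     0.1944
  solve Keq expr → x = 3.2052e-04; check Q = 913.7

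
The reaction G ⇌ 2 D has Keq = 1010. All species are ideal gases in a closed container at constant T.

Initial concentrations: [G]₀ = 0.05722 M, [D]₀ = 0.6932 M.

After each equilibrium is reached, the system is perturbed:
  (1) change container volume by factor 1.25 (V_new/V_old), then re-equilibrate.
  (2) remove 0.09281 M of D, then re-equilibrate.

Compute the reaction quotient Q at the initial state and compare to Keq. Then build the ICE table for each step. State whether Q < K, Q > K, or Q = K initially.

Q₀ = 8.398 vs Keq = 1010 ⇒ Q<K, forward
Step 1:
                    G           D
  Initial     0.05722      0.6932
  Change     -0.05658      0.1132
  Equil    6.4377e-04      0.8064
  solve Keq expr → x = 0.05658; check Q = 1010
Then change container volume by factor 1.25 (V_new/V_old).
Step 2:
                    G           D
  Initial  5.1501e-04      0.6451
  Change  -1.0274e-04  2.0548e-04
  Equil    4.1227e-04      0.6453
  solve Keq expr → x = 1.0274e-04; check Q = 1010
Then remove 0.09281 M of D.
Step 3:
                    G           D
  Initial  4.1227e-04      0.5525
  Change  -1.0982e-04  2.1965e-04
  Equil    3.0245e-04      0.5527
  solve Keq expr → x = 1.0982e-04; check Q = 1010

Q₀ = 8.398; Q < K (proceeds forward)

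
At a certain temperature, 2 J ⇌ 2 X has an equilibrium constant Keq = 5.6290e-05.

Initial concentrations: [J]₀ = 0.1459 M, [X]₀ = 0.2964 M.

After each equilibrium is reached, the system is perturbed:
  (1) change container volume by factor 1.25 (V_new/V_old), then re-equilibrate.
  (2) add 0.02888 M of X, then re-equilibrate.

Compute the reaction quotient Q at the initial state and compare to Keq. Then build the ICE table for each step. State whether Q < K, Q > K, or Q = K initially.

Q₀ = 4.127; Q > K (proceeds reverse)

Q₀ = 4.127 vs Keq = 5.6290e-05 ⇒ Q>K, reverse
Step 1:
                   J          X
  I           0.1459     0.2964
  C           0.2931    -0.2931
  E            0.439   0.003294
  solve Keq expr → x = -0.1466; check Q = 5.6290e-05
Then change container volume by factor 1.25 (V_new/V_old).
Step 2:
                   J          X
  I           0.3512   0.002635
  C                0          0
  E           0.3512   0.002635
  solve Keq expr → x = 0; check Q = 5.6290e-05
Then add 0.02888 M of X.
Step 3:
                   J          X
  I           0.3512    0.03151
  C          0.02866   -0.02866
  E           0.3799    0.00285
  solve Keq expr → x = -0.01433; check Q = 5.6290e-05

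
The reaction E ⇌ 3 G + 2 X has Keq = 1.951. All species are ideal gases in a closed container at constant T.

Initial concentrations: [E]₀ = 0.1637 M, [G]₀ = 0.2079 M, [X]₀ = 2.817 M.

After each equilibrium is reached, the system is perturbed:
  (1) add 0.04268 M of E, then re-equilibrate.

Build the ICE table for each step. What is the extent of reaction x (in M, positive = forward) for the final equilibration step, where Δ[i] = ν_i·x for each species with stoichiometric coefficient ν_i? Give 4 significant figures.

x = 0.008122 M

Q₀ = 0.4356 vs Keq = 1.951 ⇒ Q<K, forward
Step 1:
                    E           G           X
  I            0.1637      0.2079       2.817
  C          -0.03456      0.1037     0.06912
  E            0.1291      0.3116       2.886
  solve Keq expr → x = 0.03456; check Q = 1.951
Then add 0.04268 M of E.
Step 2:
                    E           G           X
  I            0.1718      0.3116       2.886
  C         -0.008122     0.02437     0.01624
  E            0.1637      0.3359       2.902
  solve Keq expr → x = 0.008122; check Q = 1.951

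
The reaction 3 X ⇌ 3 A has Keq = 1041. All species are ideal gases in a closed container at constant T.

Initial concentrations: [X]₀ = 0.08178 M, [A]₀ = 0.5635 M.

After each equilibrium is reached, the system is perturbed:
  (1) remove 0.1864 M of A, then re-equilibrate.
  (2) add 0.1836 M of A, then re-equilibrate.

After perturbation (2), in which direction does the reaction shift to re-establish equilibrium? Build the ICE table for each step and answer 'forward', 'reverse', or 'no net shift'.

Direction: reverse

Q₀ = 327.1 vs Keq = 1041 ⇒ Q<K, forward
Step 1:
                   X          A
  I          0.08178     0.5635
  C         -0.02383    0.02383
  E          0.05795     0.5873
  solve Keq expr → x = 0.007943; check Q = 1041
Then remove 0.1864 M of A.
Step 2:
                   X          A
  I          0.05795     0.4009
  C         -0.01674    0.01674
  E          0.04121     0.4177
  solve Keq expr → x = 0.00558; check Q = 1041
Then add 0.1836 M of A.
Step 3:
                   X          A
  I          0.04121     0.6013
  C          0.01649   -0.01649
  E           0.0577     0.5848
  solve Keq expr → x = -0.005496; check Q = 1041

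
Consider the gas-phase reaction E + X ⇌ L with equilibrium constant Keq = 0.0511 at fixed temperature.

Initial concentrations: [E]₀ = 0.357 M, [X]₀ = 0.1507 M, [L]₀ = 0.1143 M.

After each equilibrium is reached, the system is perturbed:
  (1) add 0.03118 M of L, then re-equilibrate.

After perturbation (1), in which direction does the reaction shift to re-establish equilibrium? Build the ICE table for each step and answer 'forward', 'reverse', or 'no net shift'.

Direction: reverse

Q₀ = 2.125 vs Keq = 0.0511 ⇒ Q>K, reverse
Step 1:
                   E          X          L
  I            0.357     0.1507     0.1143
  C           0.1081     0.1081    -0.1081
  E           0.4651     0.2588   0.006153
  solve Keq expr → x = -0.1081; check Q = 0.0511
Then add 0.03118 M of L.
Step 2:
                   E          X          L
  I           0.4651     0.2588    0.03733
  C          0.03002    0.03002   -0.03002
  E           0.4952     0.2889   0.007309
  solve Keq expr → x = -0.03002; check Q = 0.0511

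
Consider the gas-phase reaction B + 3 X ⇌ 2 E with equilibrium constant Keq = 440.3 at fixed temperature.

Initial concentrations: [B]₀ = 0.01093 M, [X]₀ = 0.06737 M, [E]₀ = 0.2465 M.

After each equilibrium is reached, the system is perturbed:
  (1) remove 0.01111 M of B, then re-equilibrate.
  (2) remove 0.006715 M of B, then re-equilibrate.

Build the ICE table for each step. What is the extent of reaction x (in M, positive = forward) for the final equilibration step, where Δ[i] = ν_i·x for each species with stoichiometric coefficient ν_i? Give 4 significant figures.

x = -0.002275 M

Q₀ = 1.8181e+04 vs Keq = 440.3 ⇒ Q>K, reverse
Step 1:
                   B          X          E
  I          0.01093    0.06737     0.2465
  C          0.02352    0.07055   -0.04703
  E          0.03445     0.1379     0.1995
  solve Keq expr → x = -0.02352; check Q = 440.3
Then remove 0.01111 M of B.
Step 2:
                   B          X          E
  I          0.02334     0.1379     0.1995
  C         0.003148   0.009444  -0.006296
  E          0.02648     0.1474     0.1932
  solve Keq expr → x = -0.003148; check Q = 440.3
Then remove 0.006715 M of B.
Step 3:
                   B          X          E
  I          0.01977     0.1474     0.1932
  C         0.002275   0.006825   -0.00455
  E          0.02204     0.1542     0.1886
  solve Keq expr → x = -0.002275; check Q = 440.3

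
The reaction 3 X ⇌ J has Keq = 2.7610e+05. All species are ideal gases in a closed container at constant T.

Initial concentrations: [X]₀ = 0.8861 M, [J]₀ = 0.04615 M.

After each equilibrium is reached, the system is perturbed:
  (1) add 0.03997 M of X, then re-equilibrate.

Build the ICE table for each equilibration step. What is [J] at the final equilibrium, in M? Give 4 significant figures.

[J]_eq = 0.3512 M

Q₀ = 0.06633 vs Keq = 2.7610e+05 ⇒ Q<K, forward
Step 1:
                    X           J
  init         0.8861     0.04615
  Δ           -0.8754      0.2918
  eq           0.0107       0.338
  solve Keq expr → x = 0.2918; check Q = 2.7610e+05
Then add 0.03997 M of X.
Step 2:
                    X           J
  init        0.05067       0.338
  Δ          -0.03983     0.01328
  eq          0.01084      0.3512
  solve Keq expr → x = 0.01328; check Q = 2.7610e+05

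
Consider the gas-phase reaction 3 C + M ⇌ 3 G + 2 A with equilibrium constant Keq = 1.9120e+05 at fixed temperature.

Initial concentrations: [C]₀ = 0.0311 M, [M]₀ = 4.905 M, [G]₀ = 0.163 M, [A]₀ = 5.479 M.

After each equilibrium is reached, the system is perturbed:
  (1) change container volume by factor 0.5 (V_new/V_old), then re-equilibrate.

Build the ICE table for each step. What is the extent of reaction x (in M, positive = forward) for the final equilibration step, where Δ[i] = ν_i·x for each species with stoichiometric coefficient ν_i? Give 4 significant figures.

Q₀ = 881.1 vs Keq = 1.9120e+05 ⇒ Q<K, forward
Step 1:
                    C           M           G           A
  Initial      0.0311       4.905       0.163       5.479
  Change     -0.02511   -0.008371     0.02511     0.01674
  Equil      0.005988       4.897      0.1881       5.496
  solve Keq expr → x = 0.008371; check Q = 1.9120e+05
Then change container volume by factor 0.5 (V_new/V_old).
Step 2:
                    C           M           G           A
  Initial     0.01198       9.793      0.3762       10.99
  Change     0.002991  9.9690e-04   -0.002991   -0.001994
  Equil       0.01497       9.794      0.3732       10.99
  solve Keq expr → x = -9.9690e-04; check Q = 1.9120e+05

x = -9.9690e-04 M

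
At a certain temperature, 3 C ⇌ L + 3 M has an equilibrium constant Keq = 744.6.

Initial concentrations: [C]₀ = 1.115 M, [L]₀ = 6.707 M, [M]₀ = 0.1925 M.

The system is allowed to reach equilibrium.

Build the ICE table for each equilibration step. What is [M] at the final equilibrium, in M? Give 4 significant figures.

Q₀ = 0.03451 vs Keq = 744.6 ⇒ Q<K, forward
Step 1:
                   C          L          M
  I            1.115      6.707     0.1925
  C          -0.8871     0.2957     0.8871
  E           0.2279      7.003       1.08
  solve Keq expr → x = 0.2957; check Q = 744.6

[M]_eq = 1.08 M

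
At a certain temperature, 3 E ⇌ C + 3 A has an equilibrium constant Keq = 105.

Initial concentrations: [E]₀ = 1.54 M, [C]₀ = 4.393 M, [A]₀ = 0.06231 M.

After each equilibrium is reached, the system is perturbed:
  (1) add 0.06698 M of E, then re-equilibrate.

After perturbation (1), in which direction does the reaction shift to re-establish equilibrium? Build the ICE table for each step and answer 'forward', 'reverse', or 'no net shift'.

Q₀ = 2.9099e-04 vs Keq = 105 ⇒ Q<K, forward
Step 1:
                    E           C           A
  I              1.54       4.393     0.06231
  C            -1.119      0.3729       1.119
  E            0.4213       4.766       1.181
  solve Keq expr → x = 0.3729; check Q = 105
Then add 0.06698 M of E.
Step 2:
                    E           C           A
  I            0.4883       4.766       1.181
  C            -0.049     0.01633       0.049
  E            0.4393       4.782        1.23
  solve Keq expr → x = 0.01633; check Q = 105

Direction: forward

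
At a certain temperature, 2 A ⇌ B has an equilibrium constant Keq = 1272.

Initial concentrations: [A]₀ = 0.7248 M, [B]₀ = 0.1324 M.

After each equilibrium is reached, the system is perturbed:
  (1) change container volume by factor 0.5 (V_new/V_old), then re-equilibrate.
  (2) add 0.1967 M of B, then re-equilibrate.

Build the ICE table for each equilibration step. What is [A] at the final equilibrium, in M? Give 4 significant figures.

[A]_eq = 0.03034 M

Q₀ = 0.252 vs Keq = 1272 ⇒ Q<K, forward
Step 1:
                  A         B
  Initial    0.7248    0.1324
  Change    -0.7053    0.3526
  Equil     0.01953     0.485
  solve Keq expr → x = 0.3526; check Q = 1272
Then change container volume by factor 0.5 (V_new/V_old).
Step 2:
                  A         B
  Initial   0.03905    0.9701
  Change   -0.01136  0.005679
  Equil      0.0277    0.9758
  solve Keq expr → x = 0.005679; check Q = 1272
Then add 0.1967 M of B.
Step 3:
                  A         B
  Initial    0.0277     1.172
  Change   0.002646 -0.001323
  Equil     0.03034     1.171
  solve Keq expr → x = -0.001323; check Q = 1272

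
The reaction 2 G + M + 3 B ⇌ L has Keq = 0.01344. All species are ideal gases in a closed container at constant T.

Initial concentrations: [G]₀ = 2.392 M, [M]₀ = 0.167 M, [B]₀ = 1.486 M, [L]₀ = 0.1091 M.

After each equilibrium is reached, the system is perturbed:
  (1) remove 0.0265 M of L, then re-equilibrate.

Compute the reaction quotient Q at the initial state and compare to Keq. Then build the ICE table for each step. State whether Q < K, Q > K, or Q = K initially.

Q₀ = 0.0348 vs Keq = 0.01344 ⇒ Q>K, reverse
Step 1:
                    G           M           B           L
  Initial       2.392       0.167       1.486      0.1091
  Change      0.07857     0.03928      0.1179    -0.03928
  Equil         2.471      0.2063       1.604     0.06982
  solve Keq expr → x = -0.03928; check Q = 0.01344
Then remove 0.0265 M of L.
Step 2:
                    G           M           B           L
  Initial       2.471      0.2063       1.604     0.04332
  Change     -0.02964    -0.01482    -0.04446     0.01482
  Equil         2.441      0.1915       1.559     0.05814
  solve Keq expr → x = 0.01482; check Q = 0.01344

Q₀ = 0.0348; Q > K (proceeds reverse)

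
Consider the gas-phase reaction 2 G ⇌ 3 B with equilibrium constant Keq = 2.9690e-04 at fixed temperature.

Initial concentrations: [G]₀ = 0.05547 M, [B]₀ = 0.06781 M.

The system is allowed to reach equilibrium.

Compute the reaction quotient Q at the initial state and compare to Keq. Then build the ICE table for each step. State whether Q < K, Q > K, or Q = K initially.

Q₀ = 0.1013; Q > K (proceeds reverse)

Q₀ = 0.1013 vs Keq = 2.9690e-04 ⇒ Q>K, reverse
Step 1:
                    G           B
  init        0.05547     0.06781
  Δ           0.03617    -0.05425
  eq          0.09164     0.01356
  solve Keq expr → x = -0.01808; check Q = 2.9690e-04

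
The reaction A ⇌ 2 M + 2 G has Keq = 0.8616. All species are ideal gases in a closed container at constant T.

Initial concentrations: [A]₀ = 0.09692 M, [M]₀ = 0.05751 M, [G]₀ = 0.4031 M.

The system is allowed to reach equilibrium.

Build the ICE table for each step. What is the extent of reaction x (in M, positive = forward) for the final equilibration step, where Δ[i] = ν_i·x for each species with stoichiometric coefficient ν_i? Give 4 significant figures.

x = 0.07966 M

Q₀ = 0.005545 vs Keq = 0.8616 ⇒ Q<K, forward
Step 1:
                   A          M          G
  I          0.09692    0.05751     0.4031
  C         -0.07966     0.1593     0.1593
  E          0.01726     0.2168     0.5624
  solve Keq expr → x = 0.07966; check Q = 0.8616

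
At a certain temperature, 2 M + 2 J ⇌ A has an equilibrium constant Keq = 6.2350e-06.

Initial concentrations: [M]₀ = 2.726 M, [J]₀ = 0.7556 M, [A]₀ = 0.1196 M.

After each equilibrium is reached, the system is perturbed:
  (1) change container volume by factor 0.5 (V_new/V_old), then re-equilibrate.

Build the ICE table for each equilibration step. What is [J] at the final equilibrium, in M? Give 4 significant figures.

Q₀ = 0.02819 vs Keq = 6.2350e-06 ⇒ Q>K, reverse
Step 1:
                  M         J         A
  I           2.726    0.7556    0.1196
  C          0.2391    0.2391   -0.1195
  E           2.965    0.9947 5.4236e-05
  solve Keq expr → x = -0.1195; check Q = 6.2350e-06
Then change container volume by factor 0.5 (V_new/V_old).
Step 2:
                  M         J         A
  I            5.93     1.989 1.0847e-04
  C       -0.001515 -0.001515 7.5754e-04
  E           5.929     1.988 8.6602e-04
  solve Keq expr → x = 7.5754e-04; check Q = 6.2350e-06

[J]_eq = 1.988 M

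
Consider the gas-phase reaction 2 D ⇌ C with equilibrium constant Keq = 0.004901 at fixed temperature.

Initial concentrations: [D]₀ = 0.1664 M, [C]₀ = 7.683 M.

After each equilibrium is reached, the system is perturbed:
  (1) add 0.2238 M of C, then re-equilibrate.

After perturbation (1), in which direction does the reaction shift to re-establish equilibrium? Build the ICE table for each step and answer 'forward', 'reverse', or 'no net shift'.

Q₀ = 277.5 vs Keq = 0.004901 ⇒ Q>K, reverse
Step 1:
                  D         C
  I          0.1664     7.683
  C           13.53    -6.764
  E           13.69    0.9191
  solve Keq expr → x = -6.764; check Q = 0.004901
Then add 0.2238 M of C.
Step 2:
                  D         C
  I           13.69     1.143
  C          0.3519    -0.176
  E           14.05    0.9669
  solve Keq expr → x = -0.176; check Q = 0.004901

Direction: reverse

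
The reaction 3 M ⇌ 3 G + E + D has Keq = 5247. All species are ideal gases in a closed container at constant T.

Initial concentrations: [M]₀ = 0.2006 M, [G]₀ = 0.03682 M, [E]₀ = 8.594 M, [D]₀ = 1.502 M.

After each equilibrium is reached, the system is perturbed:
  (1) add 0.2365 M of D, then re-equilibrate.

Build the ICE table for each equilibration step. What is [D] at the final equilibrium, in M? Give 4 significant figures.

Q₀ = 0.07982 vs Keq = 5247 ⇒ Q<K, forward
Step 1:
                   M          G          E          D
  init        0.2006    0.03682      8.594      1.502
  Δ           -0.172      0.172    0.05733    0.05733
  eq         0.02861     0.2088      8.651      1.559
  solve Keq expr → x = 0.05733; check Q = 5247
Then add 0.2365 M of D.
Step 2:
                   M          G          E          D
  init       0.02861     0.2088      8.651      1.796
  Δ         0.001203  -0.001203 -4.0108e-04 -4.0108e-04
  eq         0.02981     0.2076      8.651      1.795
  solve Keq expr → x = -4.0108e-04; check Q = 5247

[D]_eq = 1.795 M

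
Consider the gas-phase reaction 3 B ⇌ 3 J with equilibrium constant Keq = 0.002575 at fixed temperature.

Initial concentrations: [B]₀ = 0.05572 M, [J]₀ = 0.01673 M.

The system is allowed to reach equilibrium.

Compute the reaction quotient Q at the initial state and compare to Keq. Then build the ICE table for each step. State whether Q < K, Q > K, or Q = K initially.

Q₀ = 0.02707; Q > K (proceeds reverse)

Q₀ = 0.02707 vs Keq = 0.002575 ⇒ Q>K, reverse
Step 1:
                  B         J
  I         0.05572   0.01673
  C        0.007997 -0.007997
  E         0.06372  0.008733
  solve Keq expr → x = -0.002666; check Q = 0.002575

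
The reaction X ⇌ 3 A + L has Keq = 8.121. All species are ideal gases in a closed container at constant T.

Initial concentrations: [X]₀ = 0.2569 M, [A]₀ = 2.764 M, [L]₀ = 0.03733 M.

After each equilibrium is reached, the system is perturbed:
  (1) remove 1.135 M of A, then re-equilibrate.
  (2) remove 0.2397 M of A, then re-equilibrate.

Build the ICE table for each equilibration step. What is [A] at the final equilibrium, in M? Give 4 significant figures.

Q₀ = 3.068 vs Keq = 8.121 ⇒ Q<K, forward
Step 1:
                    X           A           L
  init         0.2569       2.764     0.03733
  Δ          -0.03752      0.1126     0.03752
  eq           0.2194       2.877     0.07485
  solve Keq expr → x = 0.03752; check Q = 8.121
Then remove 1.135 M of A.
Step 2:
                    X           A           L
  init         0.2194       1.742     0.07485
  Δ          -0.07656      0.2297     0.07656
  eq           0.1428       1.971      0.1514
  solve Keq expr → x = 0.07656; check Q = 8.121
Then remove 0.2397 M of A.
Step 3:
                    X           A           L
  init         0.1428       1.732      0.1514
  Δ          -0.02062     0.06187     0.02062
  eq           0.1222       1.793       0.172
  solve Keq expr → x = 0.02062; check Q = 8.121

[A]_eq = 1.793 M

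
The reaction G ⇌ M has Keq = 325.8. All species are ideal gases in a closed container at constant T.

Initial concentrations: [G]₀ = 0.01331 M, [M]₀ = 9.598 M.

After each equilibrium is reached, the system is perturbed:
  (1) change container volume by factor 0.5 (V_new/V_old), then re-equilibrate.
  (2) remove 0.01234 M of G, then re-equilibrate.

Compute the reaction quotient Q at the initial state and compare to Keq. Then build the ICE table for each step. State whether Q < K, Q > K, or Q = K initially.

Q₀ = 721.1 vs Keq = 325.8 ⇒ Q>K, reverse
Step 1:
                  G         M
  init      0.01331     9.598
  Δ          0.0161   -0.0161
  eq        0.02941     9.582
  solve Keq expr → x = -0.0161; check Q = 325.8
Then change container volume by factor 0.5 (V_new/V_old).
Step 2:
                  G         M
  init      0.05882     19.16
  Δ               0         0
  eq        0.05882     19.16
  solve Keq expr → x = 0; check Q = 325.8
Then remove 0.01234 M of G.
Step 3:
                  G         M
  init      0.04648     19.16
  Δ          0.0123   -0.0123
  eq        0.05878     19.15
  solve Keq expr → x = -0.0123; check Q = 325.8

Q₀ = 721.1; Q > K (proceeds reverse)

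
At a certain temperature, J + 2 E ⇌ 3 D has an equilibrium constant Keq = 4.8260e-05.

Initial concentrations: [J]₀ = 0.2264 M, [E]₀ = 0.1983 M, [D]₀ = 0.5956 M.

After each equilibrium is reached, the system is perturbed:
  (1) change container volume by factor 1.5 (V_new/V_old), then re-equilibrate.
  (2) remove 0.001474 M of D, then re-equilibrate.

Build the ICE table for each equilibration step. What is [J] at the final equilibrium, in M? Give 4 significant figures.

[J]_eq = 0.2786 M

Q₀ = 23.73 vs Keq = 4.8260e-05 ⇒ Q>K, reverse
Step 1:
                  J         E         D
  I          0.2264    0.1983    0.5956
  C          0.1922    0.3844   -0.5766
  E          0.4186    0.5827     0.019
  solve Keq expr → x = -0.1922; check Q = 4.8260e-05
Then change container volume by factor 1.5 (V_new/V_old).
Step 2:
                  J         E         D
  I          0.2791    0.3885   0.01267
  C               0         0         0
  E          0.2791    0.3885   0.01267
  solve Keq expr → x = 0; check Q = 4.8260e-05
Then remove 0.001474 M of D.
Step 3:
                  J         E         D
  I          0.2791    0.3885   0.01119
  C       -4.8192e-04 -9.6384e-04  0.001446
  E          0.2786    0.3875   0.01264
  solve Keq expr → x = 4.8192e-04; check Q = 4.8260e-05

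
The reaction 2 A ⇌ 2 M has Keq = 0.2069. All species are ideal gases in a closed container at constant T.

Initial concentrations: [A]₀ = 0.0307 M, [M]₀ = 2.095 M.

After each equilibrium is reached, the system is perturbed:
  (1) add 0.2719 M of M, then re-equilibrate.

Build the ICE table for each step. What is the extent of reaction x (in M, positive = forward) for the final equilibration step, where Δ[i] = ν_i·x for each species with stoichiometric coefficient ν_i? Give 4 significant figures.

x = -0.09345 M

Q₀ = 4657 vs Keq = 0.2069 ⇒ Q>K, reverse
Step 1:
                    A           M
  I            0.0307       2.095
  C              1.43       -1.43
  E             1.461      0.6646
  solve Keq expr → x = -0.7152; check Q = 0.2069
Then add 0.2719 M of M.
Step 2:
                    A           M
  I             1.461      0.9365
  C            0.1869     -0.1869
  E             1.648      0.7496
  solve Keq expr → x = -0.09345; check Q = 0.2069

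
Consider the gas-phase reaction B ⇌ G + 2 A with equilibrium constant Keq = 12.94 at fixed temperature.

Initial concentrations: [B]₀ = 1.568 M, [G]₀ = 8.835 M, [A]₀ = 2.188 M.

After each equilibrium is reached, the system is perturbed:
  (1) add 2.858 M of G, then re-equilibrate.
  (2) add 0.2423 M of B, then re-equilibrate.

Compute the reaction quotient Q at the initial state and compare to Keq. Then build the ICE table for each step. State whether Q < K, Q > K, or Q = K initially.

Q₀ = 26.97; Q > K (proceeds reverse)

Q₀ = 26.97 vs Keq = 12.94 ⇒ Q>K, reverse
Step 1:
                   B          G          A
  init         1.568      8.835      2.188
  Δ           0.2628    -0.2628    -0.5256
  eq           1.831      8.572      1.662
  solve Keq expr → x = -0.2628; check Q = 12.94
Then add 2.858 M of G.
Step 2:
                   B          G          A
  init         1.831      11.43      1.662
  Δ           0.0908    -0.0908    -0.1816
  eq           1.922      11.34      1.481
  solve Keq expr → x = -0.0908; check Q = 12.94
Then add 0.2423 M of B.
Step 3:
                   B          G          A
  init         2.164      11.34      1.481
  Δ         -0.03723    0.03723    0.07446
  eq           2.127      11.38      1.555
  solve Keq expr → x = 0.03723; check Q = 12.94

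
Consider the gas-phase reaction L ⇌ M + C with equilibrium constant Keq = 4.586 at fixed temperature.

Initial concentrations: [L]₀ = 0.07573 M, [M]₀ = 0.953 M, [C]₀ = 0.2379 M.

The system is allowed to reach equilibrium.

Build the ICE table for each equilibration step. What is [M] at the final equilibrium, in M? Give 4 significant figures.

[M]_eq = 0.9738 M

Q₀ = 2.994 vs Keq = 4.586 ⇒ Q<K, forward
Step 1:
                  L         M         C
  Initial   0.07573     0.953    0.2379
  Change    -0.0208    0.0208    0.0208
  Equil     0.05493    0.9738    0.2587
  solve Keq expr → x = 0.0208; check Q = 4.586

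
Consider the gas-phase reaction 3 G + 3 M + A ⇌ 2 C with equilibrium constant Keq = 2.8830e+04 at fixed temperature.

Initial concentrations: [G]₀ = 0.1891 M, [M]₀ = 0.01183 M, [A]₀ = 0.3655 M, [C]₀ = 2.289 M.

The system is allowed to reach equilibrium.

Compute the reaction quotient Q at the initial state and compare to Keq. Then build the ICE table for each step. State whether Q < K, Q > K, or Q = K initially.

Q₀ = 1.2805e+09 vs Keq = 2.8830e+04 ⇒ Q>K, reverse
Step 1:
                   G          M          A          C
  Initial     0.1891    0.01183     0.3655      2.289
  Change      0.1831     0.1831    0.06103    -0.1221
  Equil       0.3722     0.1949     0.4265      2.167
  solve Keq expr → x = -0.06103; check Q = 2.8830e+04

Q₀ = 1.2805e+09; Q > K (proceeds reverse)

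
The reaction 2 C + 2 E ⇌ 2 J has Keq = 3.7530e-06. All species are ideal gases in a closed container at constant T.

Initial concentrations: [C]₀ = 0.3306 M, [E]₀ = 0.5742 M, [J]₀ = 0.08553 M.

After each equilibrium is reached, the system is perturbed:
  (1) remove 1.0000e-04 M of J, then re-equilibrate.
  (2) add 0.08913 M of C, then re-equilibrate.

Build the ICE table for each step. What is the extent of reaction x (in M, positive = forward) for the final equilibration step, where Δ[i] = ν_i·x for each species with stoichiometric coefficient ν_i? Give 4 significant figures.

Q₀ = 0.203 vs Keq = 3.7530e-06 ⇒ Q>K, reverse
Step 1:
                    C           E           J
  init         0.3306      0.5742     0.08553
  Δ             0.085       0.085      -0.085
  eq           0.4156      0.6592  5.3074e-04
  solve Keq expr → x = -0.0425; check Q = 3.7530e-06
Then remove 1.0000e-04 M of J.
Step 2:
                    C           E           J
  init         0.4156      0.6592  4.3074e-04
  Δ       -9.9792e-05 -9.9792e-05  9.9792e-05
  eq           0.4155      0.6591  5.3053e-04
  solve Keq expr → x = 4.9896e-05; check Q = 3.7530e-06
Then add 0.08913 M of C.
Step 3:
                    C           E           J
  init         0.5046      0.6591  5.3053e-04
  Δ       -1.1355e-04 -1.1355e-04  1.1355e-04
  eq           0.5045       0.659  6.4408e-04
  solve Keq expr → x = 5.6775e-05; check Q = 3.7530e-06

x = 5.6775e-05 M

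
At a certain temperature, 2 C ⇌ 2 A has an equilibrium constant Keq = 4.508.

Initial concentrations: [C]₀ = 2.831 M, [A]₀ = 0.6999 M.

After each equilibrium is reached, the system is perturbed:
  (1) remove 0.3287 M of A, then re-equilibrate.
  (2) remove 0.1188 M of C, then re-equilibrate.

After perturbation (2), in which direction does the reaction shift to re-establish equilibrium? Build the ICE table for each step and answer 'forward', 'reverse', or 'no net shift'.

Direction: reverse

Q₀ = 0.06112 vs Keq = 4.508 ⇒ Q<K, forward
Step 1:
                  C         A
  Initial     2.831    0.6999
  Change       -1.7       1.7
  Equil       1.131       2.4
  solve Keq expr → x = 0.8502; check Q = 4.508
Then remove 0.3287 M of A.
Step 2:
                  C         A
  Initial     1.131     2.072
  Change    -0.1052    0.1052
  Equil       1.025     2.177
  solve Keq expr → x = 0.05262; check Q = 4.508
Then remove 0.1188 M of C.
Step 3:
                  C         A
  Initial    0.9065     2.177
  Change    0.08076  -0.08076
  Equil      0.9873     2.096
  solve Keq expr → x = -0.04038; check Q = 4.508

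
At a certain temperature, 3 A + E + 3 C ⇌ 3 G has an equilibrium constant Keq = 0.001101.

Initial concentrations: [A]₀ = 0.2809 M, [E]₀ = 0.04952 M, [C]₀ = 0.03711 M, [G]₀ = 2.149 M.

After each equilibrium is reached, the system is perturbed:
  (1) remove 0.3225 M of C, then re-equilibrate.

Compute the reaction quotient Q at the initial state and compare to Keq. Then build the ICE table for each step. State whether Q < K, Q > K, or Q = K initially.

Q₀ = 1.7693e+08 vs Keq = 0.001101 ⇒ Q>K, reverse
Step 1:
                    A           E           C           G
  init         0.2809     0.04952     0.03711       2.149
  Δ             1.805      0.6017       1.805      -1.805
  eq            2.086      0.6512       1.842      0.3439
  solve Keq expr → x = -0.6017; check Q = 0.001101
Then remove 0.3225 M of C.
Step 2:
                    A           E           C           G
  init          2.086      0.6512        1.52      0.3439
  Δ           0.04372     0.01457     0.04372    -0.04372
  eq             2.13      0.6658       1.563      0.3002
  solve Keq expr → x = -0.01457; check Q = 0.001101

Q₀ = 1.7693e+08; Q > K (proceeds reverse)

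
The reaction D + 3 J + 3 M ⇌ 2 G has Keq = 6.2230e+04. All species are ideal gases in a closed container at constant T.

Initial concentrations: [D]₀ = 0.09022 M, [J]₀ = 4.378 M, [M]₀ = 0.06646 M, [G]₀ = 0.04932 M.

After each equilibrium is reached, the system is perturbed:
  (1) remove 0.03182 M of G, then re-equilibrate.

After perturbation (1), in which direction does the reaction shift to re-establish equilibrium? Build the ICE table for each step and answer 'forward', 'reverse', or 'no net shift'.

Q₀ = 1.095 vs Keq = 6.2230e+04 ⇒ Q<K, forward
Step 1:
                  D         J         M         G
  Initial   0.09022     4.378   0.06646   0.04932
  Change   -0.02119  -0.06356  -0.06356   0.04237
  Equil     0.06903     4.314  0.002899   0.09169
  solve Keq expr → x = 0.02119; check Q = 6.2230e+04
Then remove 0.03182 M of G.
Step 2:
                  D         J         M         G
  Initial   0.06903     4.314  0.002899   0.05987
  Change  -2.3430e-04 -7.0289e-04 -7.0289e-04 4.6859e-04
  Equil      0.0688     4.314  0.002196   0.06034
  solve Keq expr → x = 2.3430e-04; check Q = 6.2230e+04

Direction: forward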